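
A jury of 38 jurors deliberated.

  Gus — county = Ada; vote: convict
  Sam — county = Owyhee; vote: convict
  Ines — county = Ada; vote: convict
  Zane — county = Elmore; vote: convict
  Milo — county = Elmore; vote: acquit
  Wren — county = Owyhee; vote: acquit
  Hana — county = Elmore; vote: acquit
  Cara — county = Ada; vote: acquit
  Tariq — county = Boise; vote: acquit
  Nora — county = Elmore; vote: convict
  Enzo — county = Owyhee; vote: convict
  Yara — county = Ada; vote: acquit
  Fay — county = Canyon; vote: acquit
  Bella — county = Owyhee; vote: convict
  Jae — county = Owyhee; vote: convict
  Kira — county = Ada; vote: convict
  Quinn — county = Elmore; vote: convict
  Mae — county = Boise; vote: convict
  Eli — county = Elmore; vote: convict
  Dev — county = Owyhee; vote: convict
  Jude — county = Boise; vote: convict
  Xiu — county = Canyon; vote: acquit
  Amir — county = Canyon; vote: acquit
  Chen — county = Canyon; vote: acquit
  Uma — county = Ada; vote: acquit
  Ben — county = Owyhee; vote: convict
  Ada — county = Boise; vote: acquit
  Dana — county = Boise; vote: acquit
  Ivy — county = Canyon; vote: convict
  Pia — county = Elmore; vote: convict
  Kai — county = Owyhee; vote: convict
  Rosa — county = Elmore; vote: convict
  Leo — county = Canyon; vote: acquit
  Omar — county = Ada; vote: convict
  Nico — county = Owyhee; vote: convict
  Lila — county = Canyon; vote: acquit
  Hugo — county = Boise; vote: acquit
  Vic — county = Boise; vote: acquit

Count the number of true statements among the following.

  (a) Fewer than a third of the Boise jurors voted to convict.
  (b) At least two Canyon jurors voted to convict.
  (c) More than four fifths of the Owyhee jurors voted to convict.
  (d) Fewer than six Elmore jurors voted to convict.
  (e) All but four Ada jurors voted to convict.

(a) Boise: |A| = 7, |A ∩ B| = 2; needs |A ∩ B| / |A| < 1/3 — true.
(b) Canyon: |A| = 7, |A ∩ B| = 1; needs |A ∩ B| ≥ 2 — false.
(c) Owyhee: |A| = 9, |A ∩ B| = 8; needs |A ∩ B| / |A| > 4/5 — true.
(d) Elmore: |A| = 8, |A ∩ B| = 6; needs |A ∩ B| < 6 — false.
(e) Ada: |A| = 7, |A ∩ B| = 4; needs |A ∖ B| = 4 — false.

2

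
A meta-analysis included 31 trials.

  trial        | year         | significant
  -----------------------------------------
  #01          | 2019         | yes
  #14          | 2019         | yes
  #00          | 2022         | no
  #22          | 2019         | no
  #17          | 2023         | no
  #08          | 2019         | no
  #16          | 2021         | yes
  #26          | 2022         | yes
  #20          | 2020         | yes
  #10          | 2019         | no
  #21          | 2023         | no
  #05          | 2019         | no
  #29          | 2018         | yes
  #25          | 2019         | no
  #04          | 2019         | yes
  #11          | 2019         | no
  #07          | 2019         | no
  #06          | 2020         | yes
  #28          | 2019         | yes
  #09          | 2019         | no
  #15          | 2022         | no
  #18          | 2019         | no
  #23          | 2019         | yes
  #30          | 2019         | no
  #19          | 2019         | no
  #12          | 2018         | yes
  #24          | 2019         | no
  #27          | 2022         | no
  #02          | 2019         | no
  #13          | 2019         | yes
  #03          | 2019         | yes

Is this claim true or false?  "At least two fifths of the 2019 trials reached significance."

'At least two fifths of the 2019 trials reached significance' holds iff |A ∩ B| / |A| ≥ 2/5.
|A| = 20, |A ∩ B| = 7, |A ∖ B| = 13.
|A ∩ B|/|A| = 7/20, so the statement is false.

False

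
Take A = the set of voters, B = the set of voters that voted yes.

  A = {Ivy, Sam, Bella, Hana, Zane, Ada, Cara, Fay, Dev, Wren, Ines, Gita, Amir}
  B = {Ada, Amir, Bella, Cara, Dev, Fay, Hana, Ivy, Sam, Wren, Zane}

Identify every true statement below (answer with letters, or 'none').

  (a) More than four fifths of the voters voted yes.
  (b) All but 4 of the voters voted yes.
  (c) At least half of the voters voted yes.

|A| = 13, |A ∩ B| = 11, |A ∖ B| = 2.
(a) |A ∩ B| / |A| > 4/5: holds.
(b) |A ∖ B| = 4: fails.
(c) |A ∩ B| ≥ |A ∖ B|: holds.

(a), (c)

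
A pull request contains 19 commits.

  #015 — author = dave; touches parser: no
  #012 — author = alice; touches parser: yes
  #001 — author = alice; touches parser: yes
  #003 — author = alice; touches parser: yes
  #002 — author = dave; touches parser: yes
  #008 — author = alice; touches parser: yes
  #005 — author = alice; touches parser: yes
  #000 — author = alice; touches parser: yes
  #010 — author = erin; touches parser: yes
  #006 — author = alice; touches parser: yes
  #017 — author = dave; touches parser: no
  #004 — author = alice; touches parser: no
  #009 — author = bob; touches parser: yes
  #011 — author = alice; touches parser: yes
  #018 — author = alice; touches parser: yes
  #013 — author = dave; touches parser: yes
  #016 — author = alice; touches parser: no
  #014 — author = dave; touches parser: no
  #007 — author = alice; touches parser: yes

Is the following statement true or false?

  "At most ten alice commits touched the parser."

True

'At most ten alice commits touched the parser' holds iff |A ∩ B| ≤ 10.
A (the restrictor) = {#012, #001, #003, #008, #005, #000, #006, #004, #011, #018, #016, #007}, |A| = 12.
A ∩ B = {#012, #001, #003, #008, #005, #000, #006, #011, #018, #007}, so |A ∩ B| = 10.
|A ∩ B| = 10, so the statement is true.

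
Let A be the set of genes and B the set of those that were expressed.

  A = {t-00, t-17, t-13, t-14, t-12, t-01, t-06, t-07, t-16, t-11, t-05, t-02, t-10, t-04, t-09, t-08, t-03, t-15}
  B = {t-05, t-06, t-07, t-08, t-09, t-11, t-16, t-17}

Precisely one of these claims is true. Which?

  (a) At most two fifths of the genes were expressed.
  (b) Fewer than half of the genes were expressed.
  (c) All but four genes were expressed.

(b)

|A| = 18, |A ∩ B| = 8, |A ∖ B| = 10.
(a) requires |A ∩ B| / |A| ≤ 2/5: false.
(b) requires |A ∩ B| < |A ∖ B|: true.
(c) requires |A ∖ B| = 4: false.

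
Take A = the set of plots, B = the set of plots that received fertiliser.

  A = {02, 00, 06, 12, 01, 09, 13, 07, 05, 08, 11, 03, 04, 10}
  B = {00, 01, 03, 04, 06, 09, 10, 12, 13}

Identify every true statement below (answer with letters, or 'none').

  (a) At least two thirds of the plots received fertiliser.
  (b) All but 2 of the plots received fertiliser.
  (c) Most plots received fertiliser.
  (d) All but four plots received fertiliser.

(c)

|A| = 14, |A ∩ B| = 9, |A ∖ B| = 5.
(a) |A ∩ B| / |A| ≥ 2/3: fails.
(b) |A ∖ B| = 2: fails.
(c) |A ∩ B| > |A ∖ B|: holds.
(d) |A ∖ B| = 4: fails.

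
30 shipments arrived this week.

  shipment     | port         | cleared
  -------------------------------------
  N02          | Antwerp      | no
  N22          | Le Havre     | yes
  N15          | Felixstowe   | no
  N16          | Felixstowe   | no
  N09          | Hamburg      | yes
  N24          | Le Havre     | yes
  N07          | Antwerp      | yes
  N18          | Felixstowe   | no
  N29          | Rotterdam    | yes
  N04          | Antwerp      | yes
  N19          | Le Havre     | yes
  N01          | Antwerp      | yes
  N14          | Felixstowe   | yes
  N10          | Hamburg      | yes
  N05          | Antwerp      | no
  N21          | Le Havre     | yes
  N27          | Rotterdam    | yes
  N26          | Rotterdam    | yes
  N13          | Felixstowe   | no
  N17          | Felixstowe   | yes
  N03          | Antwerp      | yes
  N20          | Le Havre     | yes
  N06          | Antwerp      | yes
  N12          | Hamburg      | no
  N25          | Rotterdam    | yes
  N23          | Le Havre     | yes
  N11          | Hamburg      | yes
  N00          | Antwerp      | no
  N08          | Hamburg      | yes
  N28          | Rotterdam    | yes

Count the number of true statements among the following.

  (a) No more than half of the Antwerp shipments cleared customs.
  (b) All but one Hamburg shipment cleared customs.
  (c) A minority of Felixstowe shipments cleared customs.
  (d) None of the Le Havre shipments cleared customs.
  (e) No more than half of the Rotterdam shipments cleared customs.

(a) Antwerp: |A| = 8, |A ∩ B| = 5; needs |A ∩ B| ≤ |A ∖ B| — false.
(b) Hamburg: |A| = 5, |A ∩ B| = 4; needs |A ∖ B| = 1 — true.
(c) Felixstowe: |A| = 6, |A ∩ B| = 2; needs |A ∩ B| < |A ∖ B| — true.
(d) Le Havre: |A| = 6, |A ∩ B| = 6; needs A ∩ B = ∅ (|A ∩ B| = 0) — false.
(e) Rotterdam: |A| = 5, |A ∩ B| = 5; needs |A ∩ B| ≤ |A ∖ B| — false.

2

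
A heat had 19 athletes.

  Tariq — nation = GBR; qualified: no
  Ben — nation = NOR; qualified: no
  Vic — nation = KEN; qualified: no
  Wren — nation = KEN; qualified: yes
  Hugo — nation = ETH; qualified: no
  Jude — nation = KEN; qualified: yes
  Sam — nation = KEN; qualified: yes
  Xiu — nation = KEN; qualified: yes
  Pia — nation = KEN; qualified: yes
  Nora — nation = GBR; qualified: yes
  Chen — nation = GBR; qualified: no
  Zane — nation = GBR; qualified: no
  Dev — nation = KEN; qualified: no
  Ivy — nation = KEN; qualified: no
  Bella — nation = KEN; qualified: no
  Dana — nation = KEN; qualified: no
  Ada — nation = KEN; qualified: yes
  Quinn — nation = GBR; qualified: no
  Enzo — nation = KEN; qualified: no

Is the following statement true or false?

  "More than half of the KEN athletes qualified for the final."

Truth condition: |A ∩ B| > |A ∖ B|.
A (the restrictor) = {Vic, Wren, Jude, Sam, Xiu, Pia, Dev, Ivy, Bella, Dana, Ada, Enzo}, |A| = 12.
A ∩ B = {Wren, Jude, Sam, Xiu, Pia, Ada}, so |A ∩ B| = 6.
A ∖ B = {Vic, Dev, Ivy, Bella, Dana, Enzo}, so |A ∖ B| = 6.
6 = 6, so the statement is false.

False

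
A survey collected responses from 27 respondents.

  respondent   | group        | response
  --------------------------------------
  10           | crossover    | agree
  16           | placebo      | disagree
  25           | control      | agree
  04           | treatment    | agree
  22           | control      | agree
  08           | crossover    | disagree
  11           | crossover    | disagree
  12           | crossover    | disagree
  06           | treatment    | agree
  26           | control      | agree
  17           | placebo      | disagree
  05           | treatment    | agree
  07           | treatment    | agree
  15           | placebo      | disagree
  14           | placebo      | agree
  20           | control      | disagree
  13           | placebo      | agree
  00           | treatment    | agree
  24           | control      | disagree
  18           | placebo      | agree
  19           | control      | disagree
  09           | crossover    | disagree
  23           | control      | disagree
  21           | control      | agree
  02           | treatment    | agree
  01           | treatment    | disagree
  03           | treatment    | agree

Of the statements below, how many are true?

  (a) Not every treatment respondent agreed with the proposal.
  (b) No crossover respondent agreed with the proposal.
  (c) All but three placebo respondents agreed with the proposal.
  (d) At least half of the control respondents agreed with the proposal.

(a) treatment: |A| = 8, |A ∩ B| = 7; needs A ⊄ B (|A ∖ B| ≥ 1) — true.
(b) crossover: |A| = 5, |A ∩ B| = 1; needs A ∩ B = ∅ (|A ∩ B| = 0) — false.
(c) placebo: |A| = 6, |A ∩ B| = 3; needs |A ∖ B| = 3 — true.
(d) control: |A| = 8, |A ∩ B| = 4; needs |A ∩ B| ≥ |A ∖ B| — true.

3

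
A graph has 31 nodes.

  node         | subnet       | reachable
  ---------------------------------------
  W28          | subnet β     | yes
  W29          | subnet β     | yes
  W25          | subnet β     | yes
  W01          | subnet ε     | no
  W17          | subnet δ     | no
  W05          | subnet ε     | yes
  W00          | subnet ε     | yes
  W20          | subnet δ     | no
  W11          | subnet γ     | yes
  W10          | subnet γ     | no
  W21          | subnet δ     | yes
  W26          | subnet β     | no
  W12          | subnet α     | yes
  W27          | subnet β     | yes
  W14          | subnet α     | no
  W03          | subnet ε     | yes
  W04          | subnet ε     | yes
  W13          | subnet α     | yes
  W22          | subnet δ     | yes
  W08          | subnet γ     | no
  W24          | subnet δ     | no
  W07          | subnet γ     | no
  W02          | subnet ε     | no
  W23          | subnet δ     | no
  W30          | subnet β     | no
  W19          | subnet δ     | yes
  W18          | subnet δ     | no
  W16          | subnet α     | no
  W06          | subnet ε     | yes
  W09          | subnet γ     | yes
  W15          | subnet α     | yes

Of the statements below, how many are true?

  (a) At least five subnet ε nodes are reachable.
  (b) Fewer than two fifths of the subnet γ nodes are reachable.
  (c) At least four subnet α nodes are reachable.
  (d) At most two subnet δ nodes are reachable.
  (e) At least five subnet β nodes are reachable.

(a) subnet ε: |A| = 7, |A ∩ B| = 5; needs |A ∩ B| ≥ 5 — true.
(b) subnet γ: |A| = 5, |A ∩ B| = 2; needs |A ∩ B| / |A| < 2/5 — false.
(c) subnet α: |A| = 5, |A ∩ B| = 3; needs |A ∩ B| ≥ 4 — false.
(d) subnet δ: |A| = 8, |A ∩ B| = 3; needs |A ∩ B| ≤ 2 — false.
(e) subnet β: |A| = 6, |A ∩ B| = 4; needs |A ∩ B| ≥ 5 — false.

1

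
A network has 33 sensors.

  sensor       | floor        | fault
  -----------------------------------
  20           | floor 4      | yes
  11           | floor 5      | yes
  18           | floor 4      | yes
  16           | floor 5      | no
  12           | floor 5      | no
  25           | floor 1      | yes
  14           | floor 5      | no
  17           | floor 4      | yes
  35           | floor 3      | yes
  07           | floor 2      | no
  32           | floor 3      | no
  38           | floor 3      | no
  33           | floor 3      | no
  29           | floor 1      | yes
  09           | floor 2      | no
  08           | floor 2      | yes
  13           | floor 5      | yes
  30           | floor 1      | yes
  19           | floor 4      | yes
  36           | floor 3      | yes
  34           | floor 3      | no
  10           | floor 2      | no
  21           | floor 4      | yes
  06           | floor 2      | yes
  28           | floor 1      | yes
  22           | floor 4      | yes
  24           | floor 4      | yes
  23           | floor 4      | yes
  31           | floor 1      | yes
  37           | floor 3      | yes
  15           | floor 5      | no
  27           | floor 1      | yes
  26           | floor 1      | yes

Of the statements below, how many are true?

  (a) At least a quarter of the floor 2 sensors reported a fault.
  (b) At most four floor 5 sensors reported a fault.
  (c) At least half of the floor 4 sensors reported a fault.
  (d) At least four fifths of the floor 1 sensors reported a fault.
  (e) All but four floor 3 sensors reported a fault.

(a) floor 2: |A| = 5, |A ∩ B| = 2; needs |A ∩ B| / |A| ≥ 1/4 — true.
(b) floor 5: |A| = 6, |A ∩ B| = 2; needs |A ∩ B| ≤ 4 — true.
(c) floor 4: |A| = 8, |A ∩ B| = 8; needs |A ∩ B| ≥ |A ∖ B| — true.
(d) floor 1: |A| = 7, |A ∩ B| = 7; needs |A ∩ B| / |A| ≥ 4/5 — true.
(e) floor 3: |A| = 7, |A ∩ B| = 3; needs |A ∖ B| = 4 — true.

5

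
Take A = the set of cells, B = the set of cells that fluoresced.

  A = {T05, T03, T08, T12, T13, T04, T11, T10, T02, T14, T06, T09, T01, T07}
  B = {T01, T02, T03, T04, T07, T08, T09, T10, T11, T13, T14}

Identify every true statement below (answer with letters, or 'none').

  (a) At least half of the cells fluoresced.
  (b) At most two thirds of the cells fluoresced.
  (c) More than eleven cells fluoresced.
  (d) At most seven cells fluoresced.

|A| = 14, |A ∩ B| = 11, |A ∖ B| = 3.
(a) |A ∩ B| ≥ |A ∖ B|: holds.
(b) |A ∩ B| / |A| ≤ 2/3: fails.
(c) |A ∩ B| > 11: fails.
(d) |A ∩ B| ≤ 7: fails.

(a)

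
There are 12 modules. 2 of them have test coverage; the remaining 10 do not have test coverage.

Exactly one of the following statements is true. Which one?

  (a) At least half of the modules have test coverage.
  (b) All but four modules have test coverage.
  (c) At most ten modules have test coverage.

(c)

|A| = 12, |A ∩ B| = 2, |A ∖ B| = 10.
(a) requires |A ∩ B| ≥ |A ∖ B|: false.
(b) requires |A ∖ B| = 4: false.
(c) requires |A ∩ B| ≤ 10: true.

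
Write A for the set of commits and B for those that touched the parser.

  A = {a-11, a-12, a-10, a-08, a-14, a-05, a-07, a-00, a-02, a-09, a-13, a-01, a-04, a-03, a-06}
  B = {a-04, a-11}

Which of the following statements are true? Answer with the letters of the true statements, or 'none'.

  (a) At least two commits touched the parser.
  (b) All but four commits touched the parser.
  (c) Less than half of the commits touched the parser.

|A| = 15, |A ∩ B| = 2, |A ∖ B| = 13.
(a) |A ∩ B| ≥ 2: holds.
(b) |A ∖ B| = 4: fails.
(c) |A ∩ B| < |A ∖ B|: holds.

(a), (c)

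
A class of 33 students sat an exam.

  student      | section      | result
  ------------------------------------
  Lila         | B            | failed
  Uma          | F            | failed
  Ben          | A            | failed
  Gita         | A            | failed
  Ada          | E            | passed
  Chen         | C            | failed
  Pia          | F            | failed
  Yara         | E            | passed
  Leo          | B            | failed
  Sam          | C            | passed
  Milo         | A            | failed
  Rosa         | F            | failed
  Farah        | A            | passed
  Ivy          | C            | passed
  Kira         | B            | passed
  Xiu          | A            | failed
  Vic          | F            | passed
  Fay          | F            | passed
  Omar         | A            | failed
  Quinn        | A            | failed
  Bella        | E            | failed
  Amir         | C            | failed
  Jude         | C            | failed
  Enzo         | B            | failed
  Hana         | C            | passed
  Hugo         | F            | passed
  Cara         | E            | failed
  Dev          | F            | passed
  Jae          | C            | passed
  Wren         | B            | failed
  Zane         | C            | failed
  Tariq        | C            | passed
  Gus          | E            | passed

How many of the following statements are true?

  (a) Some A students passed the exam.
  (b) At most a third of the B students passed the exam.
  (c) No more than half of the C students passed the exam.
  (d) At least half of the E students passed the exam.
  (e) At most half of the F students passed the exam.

(a) A: |A| = 7, |A ∩ B| = 1; needs A ∩ B ≠ ∅ (|A ∩ B| ≥ 1) — true.
(b) B: |A| = 5, |A ∩ B| = 1; needs |A ∩ B| / |A| ≤ 1/3 — true.
(c) C: |A| = 9, |A ∩ B| = 5; needs |A ∩ B| ≤ |A ∖ B| — false.
(d) E: |A| = 5, |A ∩ B| = 3; needs |A ∩ B| ≥ |A ∖ B| — true.
(e) F: |A| = 7, |A ∩ B| = 4; needs |A ∩ B| ≤ |A ∖ B| — false.

3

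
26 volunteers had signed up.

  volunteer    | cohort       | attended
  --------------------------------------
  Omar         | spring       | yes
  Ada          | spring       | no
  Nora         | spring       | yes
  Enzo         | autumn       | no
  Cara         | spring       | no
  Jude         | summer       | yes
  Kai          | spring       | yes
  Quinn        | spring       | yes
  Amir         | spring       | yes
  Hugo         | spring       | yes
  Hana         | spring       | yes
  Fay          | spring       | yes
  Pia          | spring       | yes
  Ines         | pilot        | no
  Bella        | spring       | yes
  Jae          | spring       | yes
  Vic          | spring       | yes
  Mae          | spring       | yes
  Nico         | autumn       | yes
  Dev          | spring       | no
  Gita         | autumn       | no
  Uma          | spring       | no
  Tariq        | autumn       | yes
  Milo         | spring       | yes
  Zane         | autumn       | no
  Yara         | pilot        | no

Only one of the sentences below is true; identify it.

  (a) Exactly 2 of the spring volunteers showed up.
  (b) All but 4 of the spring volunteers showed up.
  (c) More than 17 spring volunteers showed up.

(b)

|A| = 18, |A ∩ B| = 14, |A ∖ B| = 4.
(a) requires |A ∩ B| = 2: false.
(b) requires |A ∖ B| = 4: true.
(c) requires |A ∩ B| > 17: false.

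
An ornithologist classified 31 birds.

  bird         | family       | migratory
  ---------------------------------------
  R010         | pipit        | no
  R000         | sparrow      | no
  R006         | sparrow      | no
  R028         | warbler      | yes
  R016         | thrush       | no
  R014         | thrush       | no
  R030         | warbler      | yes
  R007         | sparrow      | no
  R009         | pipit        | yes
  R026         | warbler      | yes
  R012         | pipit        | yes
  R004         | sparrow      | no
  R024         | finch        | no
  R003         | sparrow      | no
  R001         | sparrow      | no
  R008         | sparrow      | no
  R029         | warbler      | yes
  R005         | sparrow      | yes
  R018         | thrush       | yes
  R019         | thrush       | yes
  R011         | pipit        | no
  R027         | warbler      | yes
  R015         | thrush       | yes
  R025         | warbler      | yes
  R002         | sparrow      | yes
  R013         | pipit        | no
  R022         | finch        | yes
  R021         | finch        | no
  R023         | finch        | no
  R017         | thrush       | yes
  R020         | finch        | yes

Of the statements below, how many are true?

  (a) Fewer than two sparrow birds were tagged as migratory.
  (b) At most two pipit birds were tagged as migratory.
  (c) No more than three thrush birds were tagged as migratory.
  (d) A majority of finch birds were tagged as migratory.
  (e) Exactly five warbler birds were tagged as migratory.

(a) sparrow: |A| = 9, |A ∩ B| = 2; needs |A ∩ B| < 2 — false.
(b) pipit: |A| = 5, |A ∩ B| = 2; needs |A ∩ B| ≤ 2 — true.
(c) thrush: |A| = 6, |A ∩ B| = 4; needs |A ∩ B| ≤ 3 — false.
(d) finch: |A| = 5, |A ∩ B| = 2; needs |A ∩ B| > |A ∖ B| — false.
(e) warbler: |A| = 6, |A ∩ B| = 6; needs |A ∩ B| = 5 — false.

1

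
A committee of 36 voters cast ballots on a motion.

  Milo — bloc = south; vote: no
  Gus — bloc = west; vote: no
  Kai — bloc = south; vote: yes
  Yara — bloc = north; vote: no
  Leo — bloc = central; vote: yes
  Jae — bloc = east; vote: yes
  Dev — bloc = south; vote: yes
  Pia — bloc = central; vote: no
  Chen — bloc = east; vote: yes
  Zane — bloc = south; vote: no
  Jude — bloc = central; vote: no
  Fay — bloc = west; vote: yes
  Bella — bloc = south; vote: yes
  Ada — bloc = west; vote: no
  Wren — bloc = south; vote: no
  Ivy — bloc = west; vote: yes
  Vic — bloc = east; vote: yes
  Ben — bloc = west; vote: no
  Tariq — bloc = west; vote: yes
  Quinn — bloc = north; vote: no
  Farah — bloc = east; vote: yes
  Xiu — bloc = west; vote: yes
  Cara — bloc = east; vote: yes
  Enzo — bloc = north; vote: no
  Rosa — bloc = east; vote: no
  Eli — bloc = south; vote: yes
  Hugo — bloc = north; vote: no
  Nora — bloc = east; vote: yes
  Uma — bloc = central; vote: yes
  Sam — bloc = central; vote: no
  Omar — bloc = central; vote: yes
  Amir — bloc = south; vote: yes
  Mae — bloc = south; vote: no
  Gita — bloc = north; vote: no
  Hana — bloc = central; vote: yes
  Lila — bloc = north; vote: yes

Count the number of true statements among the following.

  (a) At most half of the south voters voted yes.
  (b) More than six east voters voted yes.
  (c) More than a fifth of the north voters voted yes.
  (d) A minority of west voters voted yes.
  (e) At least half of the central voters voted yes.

(a) south: |A| = 9, |A ∩ B| = 5; needs |A ∩ B| ≤ |A ∖ B| — false.
(b) east: |A| = 7, |A ∩ B| = 6; needs |A ∩ B| > 6 — false.
(c) north: |A| = 6, |A ∩ B| = 1; needs |A ∩ B| / |A| > 1/5 — false.
(d) west: |A| = 7, |A ∩ B| = 4; needs |A ∩ B| < |A ∖ B| — false.
(e) central: |A| = 7, |A ∩ B| = 4; needs |A ∩ B| ≥ |A ∖ B| — true.

1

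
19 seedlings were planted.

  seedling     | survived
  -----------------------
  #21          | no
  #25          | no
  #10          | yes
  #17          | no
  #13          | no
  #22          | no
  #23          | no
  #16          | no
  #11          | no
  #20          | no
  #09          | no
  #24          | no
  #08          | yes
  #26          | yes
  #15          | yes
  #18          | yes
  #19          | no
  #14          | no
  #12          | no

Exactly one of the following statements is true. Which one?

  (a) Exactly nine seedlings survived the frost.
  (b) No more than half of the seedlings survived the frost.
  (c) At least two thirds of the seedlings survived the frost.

|A| = 19, |A ∩ B| = 5, |A ∖ B| = 14.
(a) requires |A ∩ B| = 9: false.
(b) requires |A ∩ B| ≤ |A ∖ B|: true.
(c) requires |A ∩ B| / |A| ≥ 2/3: false.

(b)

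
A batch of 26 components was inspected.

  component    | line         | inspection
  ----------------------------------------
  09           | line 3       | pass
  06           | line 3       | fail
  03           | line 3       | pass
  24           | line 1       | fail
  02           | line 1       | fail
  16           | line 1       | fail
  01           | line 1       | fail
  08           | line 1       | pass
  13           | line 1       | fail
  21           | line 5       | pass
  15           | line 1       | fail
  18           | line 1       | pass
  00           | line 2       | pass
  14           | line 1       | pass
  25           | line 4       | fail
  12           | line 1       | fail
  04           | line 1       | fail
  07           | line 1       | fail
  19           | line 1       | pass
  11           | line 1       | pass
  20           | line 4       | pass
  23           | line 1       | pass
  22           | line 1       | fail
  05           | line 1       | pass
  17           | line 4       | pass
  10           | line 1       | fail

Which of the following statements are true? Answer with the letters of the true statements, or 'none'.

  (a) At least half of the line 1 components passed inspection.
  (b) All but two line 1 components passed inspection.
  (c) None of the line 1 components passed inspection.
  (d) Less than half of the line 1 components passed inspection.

|A| = 18, |A ∩ B| = 7, |A ∖ B| = 11.
(a) |A ∩ B| ≥ |A ∖ B|: fails.
(b) |A ∖ B| = 2: fails.
(c) A ∩ B = ∅ (|A ∩ B| = 0): fails.
(d) |A ∩ B| < |A ∖ B|: holds.

(d)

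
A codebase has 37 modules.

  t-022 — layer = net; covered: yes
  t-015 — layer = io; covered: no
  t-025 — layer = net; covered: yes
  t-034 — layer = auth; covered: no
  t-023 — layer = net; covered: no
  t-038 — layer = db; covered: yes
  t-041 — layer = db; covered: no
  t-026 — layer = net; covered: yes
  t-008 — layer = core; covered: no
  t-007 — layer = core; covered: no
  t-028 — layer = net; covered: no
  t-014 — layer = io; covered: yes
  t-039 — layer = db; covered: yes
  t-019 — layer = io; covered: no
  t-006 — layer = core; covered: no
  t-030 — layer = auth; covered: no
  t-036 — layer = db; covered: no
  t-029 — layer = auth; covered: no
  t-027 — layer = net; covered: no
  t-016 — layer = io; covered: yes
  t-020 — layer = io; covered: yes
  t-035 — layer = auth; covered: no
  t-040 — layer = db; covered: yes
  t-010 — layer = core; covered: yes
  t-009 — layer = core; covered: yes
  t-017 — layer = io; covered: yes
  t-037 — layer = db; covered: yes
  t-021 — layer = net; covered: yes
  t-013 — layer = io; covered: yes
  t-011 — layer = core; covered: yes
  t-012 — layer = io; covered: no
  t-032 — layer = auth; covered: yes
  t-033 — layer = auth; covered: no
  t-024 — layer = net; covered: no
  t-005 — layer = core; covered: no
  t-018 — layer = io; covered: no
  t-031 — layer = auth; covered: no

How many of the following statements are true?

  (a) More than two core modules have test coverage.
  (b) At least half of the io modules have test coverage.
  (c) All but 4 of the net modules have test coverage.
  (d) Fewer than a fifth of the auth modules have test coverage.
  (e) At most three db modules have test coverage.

(a) core: |A| = 7, |A ∩ B| = 3; needs |A ∩ B| > 2 — true.
(b) io: |A| = 9, |A ∩ B| = 5; needs |A ∩ B| ≥ |A ∖ B| — true.
(c) net: |A| = 8, |A ∩ B| = 4; needs |A ∖ B| = 4 — true.
(d) auth: |A| = 7, |A ∩ B| = 1; needs |A ∩ B| / |A| < 1/5 — true.
(e) db: |A| = 6, |A ∩ B| = 4; needs |A ∩ B| ≤ 3 — false.

4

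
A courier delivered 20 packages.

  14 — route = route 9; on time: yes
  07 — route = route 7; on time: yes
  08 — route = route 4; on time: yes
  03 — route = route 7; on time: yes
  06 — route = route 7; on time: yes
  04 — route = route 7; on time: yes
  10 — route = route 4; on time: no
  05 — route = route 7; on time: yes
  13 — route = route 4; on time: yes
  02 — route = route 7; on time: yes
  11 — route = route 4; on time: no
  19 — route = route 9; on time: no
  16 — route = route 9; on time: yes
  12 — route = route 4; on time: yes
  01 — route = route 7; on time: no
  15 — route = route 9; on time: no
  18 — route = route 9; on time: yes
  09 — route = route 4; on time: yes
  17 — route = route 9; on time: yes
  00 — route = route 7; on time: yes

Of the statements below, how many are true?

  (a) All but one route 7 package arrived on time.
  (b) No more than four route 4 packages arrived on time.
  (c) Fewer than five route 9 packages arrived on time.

3

(a) route 7: |A| = 8, |A ∩ B| = 7; needs |A ∖ B| = 1 — true.
(b) route 4: |A| = 6, |A ∩ B| = 4; needs |A ∩ B| ≤ 4 — true.
(c) route 9: |A| = 6, |A ∩ B| = 4; needs |A ∩ B| < 5 — true.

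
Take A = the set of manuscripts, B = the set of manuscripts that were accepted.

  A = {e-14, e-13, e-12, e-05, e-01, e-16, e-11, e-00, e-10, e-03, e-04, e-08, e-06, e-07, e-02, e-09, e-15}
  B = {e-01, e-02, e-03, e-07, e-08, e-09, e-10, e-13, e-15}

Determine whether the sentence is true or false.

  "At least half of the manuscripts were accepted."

True

'At least half of the manuscripts were accepted' holds iff |A ∩ B| ≥ |A ∖ B|.
|A| = 17, |A ∩ B| = 9, |A ∖ B| = 8.
9 > 8, so the statement is true.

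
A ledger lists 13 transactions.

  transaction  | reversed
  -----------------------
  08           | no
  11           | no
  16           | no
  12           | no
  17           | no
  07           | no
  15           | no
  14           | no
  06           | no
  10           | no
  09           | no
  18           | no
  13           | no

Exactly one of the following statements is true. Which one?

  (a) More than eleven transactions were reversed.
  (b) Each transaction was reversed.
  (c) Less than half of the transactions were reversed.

(c)

|A| = 13, |A ∩ B| = 0, |A ∖ B| = 13.
(a) requires |A ∩ B| > 11: false.
(b) requires A ⊆ B, i.e. every element of A is in B (|A ∖ B| = 0): false.
(c) requires |A ∩ B| < |A ∖ B|: true.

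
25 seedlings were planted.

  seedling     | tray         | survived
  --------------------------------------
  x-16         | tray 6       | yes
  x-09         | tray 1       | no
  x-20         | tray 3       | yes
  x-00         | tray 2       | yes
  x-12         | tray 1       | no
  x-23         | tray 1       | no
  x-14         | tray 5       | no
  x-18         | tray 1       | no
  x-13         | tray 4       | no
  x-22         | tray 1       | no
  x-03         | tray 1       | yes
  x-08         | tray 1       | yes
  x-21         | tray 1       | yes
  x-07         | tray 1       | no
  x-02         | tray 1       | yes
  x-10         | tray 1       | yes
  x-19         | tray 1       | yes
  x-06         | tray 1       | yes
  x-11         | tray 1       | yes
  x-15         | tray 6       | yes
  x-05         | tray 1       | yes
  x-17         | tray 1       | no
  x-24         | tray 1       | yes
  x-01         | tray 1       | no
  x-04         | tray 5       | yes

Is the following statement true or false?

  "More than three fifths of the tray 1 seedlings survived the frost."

'More than three fifths of the tray 1 seedlings survived the frost' holds iff |A ∩ B| / |A| > 3/5.
|A| = 18, |A ∩ B| = 10, |A ∖ B| = 8.
|A ∩ B|/|A| = 10/18, so the statement is false.

False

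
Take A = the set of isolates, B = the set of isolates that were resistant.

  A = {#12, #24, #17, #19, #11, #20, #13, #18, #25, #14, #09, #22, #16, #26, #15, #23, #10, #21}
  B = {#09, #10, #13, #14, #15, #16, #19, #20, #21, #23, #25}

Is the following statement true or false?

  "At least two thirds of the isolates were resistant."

The determiner here denotes the relation: |A ∩ B| / |A| ≥ 2/3.
|A| = 18, |A ∩ B| = 11, |A ∖ B| = 7.
|A ∩ B|/|A| = 11/18, so the statement is false.

False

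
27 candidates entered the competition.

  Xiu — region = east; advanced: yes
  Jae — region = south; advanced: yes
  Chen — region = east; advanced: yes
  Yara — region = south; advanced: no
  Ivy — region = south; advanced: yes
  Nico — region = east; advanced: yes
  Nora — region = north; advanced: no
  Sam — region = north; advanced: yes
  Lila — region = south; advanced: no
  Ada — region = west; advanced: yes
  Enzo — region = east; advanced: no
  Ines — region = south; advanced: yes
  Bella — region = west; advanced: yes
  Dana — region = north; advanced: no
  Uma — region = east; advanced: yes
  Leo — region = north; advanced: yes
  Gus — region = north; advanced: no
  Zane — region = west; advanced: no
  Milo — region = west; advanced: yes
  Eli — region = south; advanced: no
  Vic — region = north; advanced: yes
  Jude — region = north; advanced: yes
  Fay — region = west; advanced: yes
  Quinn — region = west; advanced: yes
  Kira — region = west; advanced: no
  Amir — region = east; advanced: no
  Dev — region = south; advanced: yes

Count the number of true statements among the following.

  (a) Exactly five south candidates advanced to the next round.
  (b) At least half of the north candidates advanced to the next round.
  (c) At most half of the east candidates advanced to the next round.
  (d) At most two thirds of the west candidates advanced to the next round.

(a) south: |A| = 7, |A ∩ B| = 4; needs |A ∩ B| = 5 — false.
(b) north: |A| = 7, |A ∩ B| = 4; needs |A ∩ B| ≥ |A ∖ B| — true.
(c) east: |A| = 6, |A ∩ B| = 4; needs |A ∩ B| ≤ |A ∖ B| — false.
(d) west: |A| = 7, |A ∩ B| = 5; needs |A ∩ B| / |A| ≤ 2/3 — false.

1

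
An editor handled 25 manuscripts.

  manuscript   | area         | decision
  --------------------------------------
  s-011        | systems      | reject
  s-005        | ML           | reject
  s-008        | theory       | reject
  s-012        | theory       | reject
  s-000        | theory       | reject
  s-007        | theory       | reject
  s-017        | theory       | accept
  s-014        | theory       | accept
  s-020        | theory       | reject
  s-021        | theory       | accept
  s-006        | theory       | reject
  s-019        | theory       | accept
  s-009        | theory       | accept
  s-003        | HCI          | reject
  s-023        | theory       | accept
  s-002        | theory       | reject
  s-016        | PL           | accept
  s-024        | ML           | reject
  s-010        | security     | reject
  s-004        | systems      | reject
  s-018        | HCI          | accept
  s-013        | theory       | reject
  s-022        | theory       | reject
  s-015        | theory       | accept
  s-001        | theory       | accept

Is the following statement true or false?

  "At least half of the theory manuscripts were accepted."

False

Truth condition: |A ∩ B| ≥ |A ∖ B|.
|A| = 17, |A ∩ B| = 8, |A ∖ B| = 9.
8 < 9, so the statement is false.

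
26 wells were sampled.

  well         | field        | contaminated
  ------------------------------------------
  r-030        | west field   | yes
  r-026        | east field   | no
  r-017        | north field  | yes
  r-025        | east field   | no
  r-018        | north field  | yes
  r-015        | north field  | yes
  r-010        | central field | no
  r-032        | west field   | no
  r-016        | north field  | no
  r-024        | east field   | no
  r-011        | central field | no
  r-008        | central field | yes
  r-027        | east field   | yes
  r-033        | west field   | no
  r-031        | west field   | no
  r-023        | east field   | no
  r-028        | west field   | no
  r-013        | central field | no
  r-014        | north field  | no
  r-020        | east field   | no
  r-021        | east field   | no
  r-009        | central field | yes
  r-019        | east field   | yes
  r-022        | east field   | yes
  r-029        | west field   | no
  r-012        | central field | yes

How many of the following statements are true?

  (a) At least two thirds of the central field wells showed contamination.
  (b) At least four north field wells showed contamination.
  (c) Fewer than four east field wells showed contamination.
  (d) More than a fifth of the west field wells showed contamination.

(a) central field: |A| = 6, |A ∩ B| = 3; needs |A ∩ B| / |A| ≥ 2/3 — false.
(b) north field: |A| = 5, |A ∩ B| = 3; needs |A ∩ B| ≥ 4 — false.
(c) east field: |A| = 9, |A ∩ B| = 3; needs |A ∩ B| < 4 — true.
(d) west field: |A| = 6, |A ∩ B| = 1; needs |A ∩ B| / |A| > 1/5 — false.

1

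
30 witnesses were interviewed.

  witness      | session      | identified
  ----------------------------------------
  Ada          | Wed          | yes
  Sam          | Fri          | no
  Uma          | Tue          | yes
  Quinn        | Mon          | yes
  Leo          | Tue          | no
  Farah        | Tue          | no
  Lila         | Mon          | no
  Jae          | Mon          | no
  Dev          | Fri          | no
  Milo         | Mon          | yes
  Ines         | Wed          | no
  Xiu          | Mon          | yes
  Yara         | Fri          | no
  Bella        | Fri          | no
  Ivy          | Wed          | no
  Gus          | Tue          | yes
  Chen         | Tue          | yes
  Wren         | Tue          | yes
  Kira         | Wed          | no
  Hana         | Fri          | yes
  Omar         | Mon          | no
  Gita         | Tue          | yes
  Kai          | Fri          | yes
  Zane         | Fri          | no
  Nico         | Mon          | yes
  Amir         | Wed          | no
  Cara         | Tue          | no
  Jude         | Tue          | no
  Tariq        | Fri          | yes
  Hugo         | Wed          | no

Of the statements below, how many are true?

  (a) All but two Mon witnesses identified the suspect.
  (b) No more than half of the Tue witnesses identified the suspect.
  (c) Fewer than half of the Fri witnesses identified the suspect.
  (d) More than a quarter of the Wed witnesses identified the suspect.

(a) Mon: |A| = 7, |A ∩ B| = 4; needs |A ∖ B| = 2 — false.
(b) Tue: |A| = 9, |A ∩ B| = 5; needs |A ∩ B| ≤ |A ∖ B| — false.
(c) Fri: |A| = 8, |A ∩ B| = 3; needs |A ∩ B| < |A ∖ B| — true.
(d) Wed: |A| = 6, |A ∩ B| = 1; needs |A ∩ B| / |A| > 1/4 — false.

1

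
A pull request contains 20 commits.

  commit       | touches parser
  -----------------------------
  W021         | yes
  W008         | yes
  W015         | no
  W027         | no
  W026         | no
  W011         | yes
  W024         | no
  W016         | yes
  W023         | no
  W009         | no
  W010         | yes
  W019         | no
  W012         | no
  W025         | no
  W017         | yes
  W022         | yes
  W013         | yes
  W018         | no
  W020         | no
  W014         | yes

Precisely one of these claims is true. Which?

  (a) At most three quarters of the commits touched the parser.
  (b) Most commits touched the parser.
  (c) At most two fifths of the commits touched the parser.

|A| = 20, |A ∩ B| = 9, |A ∖ B| = 11.
(a) requires |A ∩ B| / |A| ≤ 3/4: true.
(b) requires |A ∩ B| > |A ∖ B|: false.
(c) requires |A ∩ B| / |A| ≤ 2/5: false.

(a)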